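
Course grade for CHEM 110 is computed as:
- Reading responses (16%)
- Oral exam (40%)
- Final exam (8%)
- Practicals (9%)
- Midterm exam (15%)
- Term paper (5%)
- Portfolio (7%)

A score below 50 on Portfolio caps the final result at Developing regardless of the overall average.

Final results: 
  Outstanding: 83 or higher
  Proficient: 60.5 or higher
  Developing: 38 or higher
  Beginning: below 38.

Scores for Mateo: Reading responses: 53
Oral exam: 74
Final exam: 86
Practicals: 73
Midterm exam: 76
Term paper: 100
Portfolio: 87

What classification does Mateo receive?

Proficient

Portfolio score 87 ≥ 50: minimum met.
Weighted total:
  Reading responses 53 × 0.16 = 8.48
  Oral exam 74 × 0.4 = 29.6
  Final exam 86 × 0.08 = 6.88
  Practicals 73 × 0.09 = 6.57
  Midterm exam 76 × 0.15 = 11.4
  Term paper 100 × 0.05 = 5
  Portfolio 87 × 0.07 = 6.09
Sum = 74.02
74.02 is ≥ 60.5 and < 83 → Proficient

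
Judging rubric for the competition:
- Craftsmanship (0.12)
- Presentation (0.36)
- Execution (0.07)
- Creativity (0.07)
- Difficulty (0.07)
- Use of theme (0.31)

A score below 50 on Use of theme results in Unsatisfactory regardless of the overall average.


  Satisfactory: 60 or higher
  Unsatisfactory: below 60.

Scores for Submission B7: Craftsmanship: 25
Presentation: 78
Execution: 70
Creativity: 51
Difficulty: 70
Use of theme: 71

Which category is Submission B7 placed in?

Use of theme score 71 ≥ 50: minimum met.
Weighted total:
  Craftsmanship 25 × 0.12 = 3
  Presentation 78 × 0.36 = 28.08
  Execution 70 × 0.07 = 4.9
  Creativity 51 × 0.07 = 3.57
  Difficulty 70 × 0.07 = 4.9
  Use of theme 71 × 0.31 = 22.01
Sum = 66.46
66.46 ≥ 60 → Satisfactory

Satisfactory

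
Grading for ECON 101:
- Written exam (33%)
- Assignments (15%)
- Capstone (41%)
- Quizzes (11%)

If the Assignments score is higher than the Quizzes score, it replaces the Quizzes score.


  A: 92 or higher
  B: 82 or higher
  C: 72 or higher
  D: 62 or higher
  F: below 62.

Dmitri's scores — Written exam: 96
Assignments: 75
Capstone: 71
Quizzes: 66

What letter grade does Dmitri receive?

C

Assignments (75) > Quizzes (66), so Quizzes counts as 75.
Weighted total:
  Written exam 96 × 0.33 = 31.68
  Assignments 75 × 0.15 = 11.25
  Capstone 71 × 0.41 = 29.11
  Quizzes 75 × 0.11 = 8.25
Sum = 80.29
80.29 is ≥ 72 and < 82 → C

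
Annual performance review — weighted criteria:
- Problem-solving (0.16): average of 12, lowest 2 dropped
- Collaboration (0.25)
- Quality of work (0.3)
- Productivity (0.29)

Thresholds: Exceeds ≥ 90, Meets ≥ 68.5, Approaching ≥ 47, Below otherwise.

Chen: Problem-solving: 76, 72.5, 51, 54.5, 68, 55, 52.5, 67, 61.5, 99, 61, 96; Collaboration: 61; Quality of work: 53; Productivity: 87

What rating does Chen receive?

Approaching

Problem-solving: drop 51, 52.5 → average of remaining 10 = 710.5/10 = 71.05
Weighted total:
  Problem-solving 71.05 × 0.16 = 11.368
  Collaboration 61 × 0.25 = 15.25
  Quality of work 53 × 0.3 = 15.9
  Productivity 87 × 0.29 = 25.23
Sum = 67.748
67.748 is ≥ 47 and < 68.5 → Approaching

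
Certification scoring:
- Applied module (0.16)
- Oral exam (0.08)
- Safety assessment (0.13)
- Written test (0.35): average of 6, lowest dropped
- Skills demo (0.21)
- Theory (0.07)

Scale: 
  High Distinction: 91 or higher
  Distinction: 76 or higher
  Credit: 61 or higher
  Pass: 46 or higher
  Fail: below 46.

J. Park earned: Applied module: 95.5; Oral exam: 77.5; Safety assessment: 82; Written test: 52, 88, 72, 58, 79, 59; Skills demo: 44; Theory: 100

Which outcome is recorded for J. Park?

Written test: drop 52 → average of remaining 5 = 356/5 = 71.2
Weighted total:
  Applied module 95.5 × 0.16 = 15.28
  Oral exam 77.5 × 0.08 = 6.2
  Safety assessment 82 × 0.13 = 10.66
  Written test 71.2 × 0.35 = 24.92
  Skills demo 44 × 0.21 = 9.24
  Theory 100 × 0.07 = 7
Sum = 73.3
73.3 is ≥ 61 and < 76 → Credit

Credit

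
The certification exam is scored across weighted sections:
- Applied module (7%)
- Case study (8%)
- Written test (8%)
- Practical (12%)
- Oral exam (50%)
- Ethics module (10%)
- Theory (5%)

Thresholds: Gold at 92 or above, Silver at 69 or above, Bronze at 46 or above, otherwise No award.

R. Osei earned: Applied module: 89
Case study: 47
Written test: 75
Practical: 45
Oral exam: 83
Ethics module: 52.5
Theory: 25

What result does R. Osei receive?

Silver

Weighted total:
  Applied module 89 × 0.07 = 6.23
  Case study 47 × 0.08 = 3.76
  Written test 75 × 0.08 = 6
  Practical 45 × 0.12 = 5.4
  Oral exam 83 × 0.5 = 41.5
  Ethics module 52.5 × 0.1 = 5.25
  Theory 25 × 0.05 = 1.25
Sum = 69.39
69.39 is ≥ 69 and < 92 → Silver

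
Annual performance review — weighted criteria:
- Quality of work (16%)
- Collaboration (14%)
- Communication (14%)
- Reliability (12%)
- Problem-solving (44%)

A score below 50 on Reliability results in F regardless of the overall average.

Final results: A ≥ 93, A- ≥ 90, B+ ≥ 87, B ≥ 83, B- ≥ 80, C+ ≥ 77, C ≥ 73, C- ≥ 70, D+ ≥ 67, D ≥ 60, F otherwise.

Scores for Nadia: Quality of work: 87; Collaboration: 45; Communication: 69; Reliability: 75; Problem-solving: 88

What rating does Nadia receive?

C+

Reliability score 75 ≥ 50: minimum met.
Weighted total:
  Quality of work 87 × 0.16 = 13.92
  Collaboration 45 × 0.14 = 6.3
  Communication 69 × 0.14 = 9.66
  Reliability 75 × 0.12 = 9
  Problem-solving 88 × 0.44 = 38.72
Sum = 77.6
77.6 is ≥ 77 and < 80 → C+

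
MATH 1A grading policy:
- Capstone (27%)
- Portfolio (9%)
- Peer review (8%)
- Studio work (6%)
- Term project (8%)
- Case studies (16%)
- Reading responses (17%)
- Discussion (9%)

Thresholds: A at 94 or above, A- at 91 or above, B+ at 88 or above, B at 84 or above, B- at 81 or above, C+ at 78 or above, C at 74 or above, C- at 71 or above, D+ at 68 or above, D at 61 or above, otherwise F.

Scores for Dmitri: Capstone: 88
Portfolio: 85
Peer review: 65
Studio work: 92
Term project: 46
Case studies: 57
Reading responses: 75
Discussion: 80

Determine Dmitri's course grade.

Weighted total:
  Capstone 88 × 0.27 = 23.76
  Portfolio 85 × 0.09 = 7.65
  Peer review 65 × 0.08 = 5.2
  Studio work 92 × 0.06 = 5.52
  Term project 46 × 0.08 = 3.68
  Case studies 57 × 0.16 = 9.12
  Reading responses 75 × 0.17 = 12.75
  Discussion 80 × 0.09 = 7.2
Sum = 74.88
74.88 is ≥ 74 and < 78 → C

C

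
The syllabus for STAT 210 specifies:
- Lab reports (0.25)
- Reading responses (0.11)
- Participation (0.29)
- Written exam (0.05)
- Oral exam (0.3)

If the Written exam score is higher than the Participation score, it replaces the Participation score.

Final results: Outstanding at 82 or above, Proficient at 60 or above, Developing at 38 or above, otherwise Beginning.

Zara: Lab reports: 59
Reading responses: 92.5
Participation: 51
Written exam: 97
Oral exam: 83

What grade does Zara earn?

Outstanding

Written exam (97) > Participation (51), so Participation counts as 97.
Weighted total:
  Lab reports 59 × 0.25 = 14.75
  Reading responses 92.5 × 0.11 = 10.175
  Participation 97 × 0.29 = 28.13
  Written exam 97 × 0.05 = 4.85
  Oral exam 83 × 0.3 = 24.9
Sum = 82.805
82.805 ≥ 82 → Outstanding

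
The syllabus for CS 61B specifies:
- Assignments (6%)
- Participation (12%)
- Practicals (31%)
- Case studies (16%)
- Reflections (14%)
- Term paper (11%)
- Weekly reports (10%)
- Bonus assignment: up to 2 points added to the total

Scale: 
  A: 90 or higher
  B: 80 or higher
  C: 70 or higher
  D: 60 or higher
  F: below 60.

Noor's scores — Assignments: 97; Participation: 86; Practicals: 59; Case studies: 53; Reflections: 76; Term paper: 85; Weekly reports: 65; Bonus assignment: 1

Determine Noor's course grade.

Weighted total:
  Assignments 97 × 0.06 = 5.82
  Participation 86 × 0.12 = 10.32
  Practicals 59 × 0.31 = 18.29
  Case studies 53 × 0.16 = 8.48
  Reflections 76 × 0.14 = 10.64
  Term paper 85 × 0.11 = 9.35
  Weekly reports 65 × 0.1 = 6.5
Sum = 69.4
Bonus assignment: 69.4 + 1 = 70.4
70.4 is ≥ 70 and < 80 → C

C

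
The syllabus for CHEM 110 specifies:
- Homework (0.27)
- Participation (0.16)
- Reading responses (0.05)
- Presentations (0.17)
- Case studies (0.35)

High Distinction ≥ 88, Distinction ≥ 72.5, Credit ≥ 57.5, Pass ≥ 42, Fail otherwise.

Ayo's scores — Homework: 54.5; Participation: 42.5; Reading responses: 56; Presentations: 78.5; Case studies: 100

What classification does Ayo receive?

Weighted total:
  Homework 54.5 × 0.27 = 14.715
  Participation 42.5 × 0.16 = 6.8
  Reading responses 56 × 0.05 = 2.8
  Presentations 78.5 × 0.17 = 13.345
  Case studies 100 × 0.35 = 35
Sum = 72.66
72.66 is ≥ 72.5 and < 88 → Distinction

Distinction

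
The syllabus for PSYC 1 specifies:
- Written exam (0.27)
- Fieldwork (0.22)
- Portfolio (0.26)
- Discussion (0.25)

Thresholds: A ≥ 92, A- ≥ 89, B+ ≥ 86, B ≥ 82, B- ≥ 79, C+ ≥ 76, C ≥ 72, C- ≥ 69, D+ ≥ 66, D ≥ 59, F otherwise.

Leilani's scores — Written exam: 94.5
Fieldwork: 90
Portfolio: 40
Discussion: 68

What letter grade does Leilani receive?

C

Weighted total:
  Written exam 94.5 × 0.27 = 25.515
  Fieldwork 90 × 0.22 = 19.8
  Portfolio 40 × 0.26 = 10.4
  Discussion 68 × 0.25 = 17
Sum = 72.715
72.715 is ≥ 72 and < 76 → C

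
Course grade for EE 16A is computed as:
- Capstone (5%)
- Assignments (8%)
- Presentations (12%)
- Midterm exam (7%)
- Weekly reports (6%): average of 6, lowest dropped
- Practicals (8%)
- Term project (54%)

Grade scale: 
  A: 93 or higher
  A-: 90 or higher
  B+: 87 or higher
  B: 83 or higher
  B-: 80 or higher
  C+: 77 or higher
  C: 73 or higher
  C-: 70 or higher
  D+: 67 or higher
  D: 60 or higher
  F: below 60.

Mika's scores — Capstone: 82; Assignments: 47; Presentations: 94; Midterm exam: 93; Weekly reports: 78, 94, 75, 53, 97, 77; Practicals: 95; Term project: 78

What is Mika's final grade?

Weekly reports: drop 53 → average of remaining 5 = 421/5 = 84.2
Weighted total:
  Capstone 82 × 0.05 = 4.1
  Assignments 47 × 0.08 = 3.76
  Presentations 94 × 0.12 = 11.28
  Midterm exam 93 × 0.07 = 6.51
  Weekly reports 84.2 × 0.06 = 5.052
  Practicals 95 × 0.08 = 7.6
  Term project 78 × 0.54 = 42.12
Sum = 80.422
80.422 is ≥ 80 and < 83 → B-

B-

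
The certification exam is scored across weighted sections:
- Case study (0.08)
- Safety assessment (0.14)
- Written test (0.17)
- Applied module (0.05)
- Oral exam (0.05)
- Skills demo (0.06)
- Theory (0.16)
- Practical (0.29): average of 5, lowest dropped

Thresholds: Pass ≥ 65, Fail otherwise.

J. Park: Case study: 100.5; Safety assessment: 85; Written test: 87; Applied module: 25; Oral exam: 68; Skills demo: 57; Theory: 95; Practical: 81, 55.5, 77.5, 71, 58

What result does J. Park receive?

Practical: drop 55.5 → average of remaining 4 = 287.5/4 = 71.875
Weighted total:
  Case study 100.5 × 0.08 = 8.04
  Safety assessment 85 × 0.14 = 11.9
  Written test 87 × 0.17 = 14.79
  Applied module 25 × 0.05 = 1.25
  Oral exam 68 × 0.05 = 3.4
  Skills demo 57 × 0.06 = 3.42
  Theory 95 × 0.16 = 15.2
  Practical 71.875 × 0.29 = 20.84375
Sum = 78.84375
78.84375 ≥ 65 → Pass

Pass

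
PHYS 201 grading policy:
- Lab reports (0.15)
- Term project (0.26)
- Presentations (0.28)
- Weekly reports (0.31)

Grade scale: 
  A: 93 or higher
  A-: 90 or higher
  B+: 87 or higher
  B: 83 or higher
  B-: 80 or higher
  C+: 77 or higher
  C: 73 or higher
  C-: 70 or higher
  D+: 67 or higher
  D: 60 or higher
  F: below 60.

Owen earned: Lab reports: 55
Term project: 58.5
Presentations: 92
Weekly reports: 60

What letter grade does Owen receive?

Weighted total:
  Lab reports 55 × 0.15 = 8.25
  Term project 58.5 × 0.26 = 15.21
  Presentations 92 × 0.28 = 25.76
  Weekly reports 60 × 0.31 = 18.6
Sum = 67.82
67.82 is ≥ 67 and < 70 → D+

D+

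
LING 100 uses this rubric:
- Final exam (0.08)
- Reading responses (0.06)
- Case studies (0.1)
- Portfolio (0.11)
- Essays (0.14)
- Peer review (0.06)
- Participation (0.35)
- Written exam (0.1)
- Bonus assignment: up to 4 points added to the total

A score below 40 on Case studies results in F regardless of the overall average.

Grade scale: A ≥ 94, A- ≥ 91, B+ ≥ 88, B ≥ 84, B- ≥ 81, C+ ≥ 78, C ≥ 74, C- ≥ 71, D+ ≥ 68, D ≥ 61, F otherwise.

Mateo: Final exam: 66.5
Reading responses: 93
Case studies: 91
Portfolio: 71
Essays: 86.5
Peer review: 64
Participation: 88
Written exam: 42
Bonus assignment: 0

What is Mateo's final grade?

Case studies score 91 ≥ 40: minimum met.
Weighted total:
  Final exam 66.5 × 0.08 = 5.32
  Reading responses 93 × 0.06 = 5.58
  Case studies 91 × 0.1 = 9.1
  Portfolio 71 × 0.11 = 7.81
  Essays 86.5 × 0.14 = 12.11
  Peer review 64 × 0.06 = 3.84
  Participation 88 × 0.35 = 30.8
  Written exam 42 × 0.1 = 4.2
Sum = 78.76
Bonus assignment: 78.76 + 0 = 78.76
78.76 is ≥ 78 and < 81 → C+

C+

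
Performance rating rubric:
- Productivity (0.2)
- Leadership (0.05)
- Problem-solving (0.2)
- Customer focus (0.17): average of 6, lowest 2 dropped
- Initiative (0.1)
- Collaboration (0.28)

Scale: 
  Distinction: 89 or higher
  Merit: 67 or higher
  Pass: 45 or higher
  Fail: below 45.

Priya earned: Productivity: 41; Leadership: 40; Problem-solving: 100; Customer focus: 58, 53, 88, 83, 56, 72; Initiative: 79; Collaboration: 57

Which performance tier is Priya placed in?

Pass

Customer focus: drop 53, 56 → average of remaining 4 = 301/4 = 75.25
Weighted total:
  Productivity 41 × 0.2 = 8.2
  Leadership 40 × 0.05 = 2
  Problem-solving 100 × 0.2 = 20
  Customer focus 75.25 × 0.17 = 12.7925
  Initiative 79 × 0.1 = 7.9
  Collaboration 57 × 0.28 = 15.96
Sum = 66.8525
66.8525 is ≥ 45 and < 67 → Pass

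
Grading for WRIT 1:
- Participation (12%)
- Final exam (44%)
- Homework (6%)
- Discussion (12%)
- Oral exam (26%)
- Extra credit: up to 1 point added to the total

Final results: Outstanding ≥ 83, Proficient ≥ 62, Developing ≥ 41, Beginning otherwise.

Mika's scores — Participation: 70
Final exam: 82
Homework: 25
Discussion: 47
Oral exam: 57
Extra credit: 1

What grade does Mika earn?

Weighted total:
  Participation 70 × 0.12 = 8.4
  Final exam 82 × 0.44 = 36.08
  Homework 25 × 0.06 = 1.5
  Discussion 47 × 0.12 = 5.64
  Oral exam 57 × 0.26 = 14.82
Sum = 66.44
Extra credit: 66.44 + 1 = 67.44
67.44 is ≥ 62 and < 83 → Proficient

Proficient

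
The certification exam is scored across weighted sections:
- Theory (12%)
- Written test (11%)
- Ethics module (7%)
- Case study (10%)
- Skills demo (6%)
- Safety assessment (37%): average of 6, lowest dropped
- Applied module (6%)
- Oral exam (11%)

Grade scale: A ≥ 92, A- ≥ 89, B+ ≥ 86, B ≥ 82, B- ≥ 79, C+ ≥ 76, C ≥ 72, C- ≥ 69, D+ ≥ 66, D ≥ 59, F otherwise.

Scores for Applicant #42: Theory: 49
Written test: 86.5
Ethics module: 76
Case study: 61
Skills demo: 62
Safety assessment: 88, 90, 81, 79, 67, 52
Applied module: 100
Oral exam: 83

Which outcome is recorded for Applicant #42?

Safety assessment: drop 52 → average of remaining 5 = 405/5 = 81
Weighted total:
  Theory 49 × 0.12 = 5.88
  Written test 86.5 × 0.11 = 9.515
  Ethics module 76 × 0.07 = 5.32
  Case study 61 × 0.1 = 6.1
  Skills demo 62 × 0.06 = 3.72
  Safety assessment 81 × 0.37 = 29.97
  Applied module 100 × 0.06 = 6
  Oral exam 83 × 0.11 = 9.13
Sum = 75.635
75.635 is ≥ 72 and < 76 → C

C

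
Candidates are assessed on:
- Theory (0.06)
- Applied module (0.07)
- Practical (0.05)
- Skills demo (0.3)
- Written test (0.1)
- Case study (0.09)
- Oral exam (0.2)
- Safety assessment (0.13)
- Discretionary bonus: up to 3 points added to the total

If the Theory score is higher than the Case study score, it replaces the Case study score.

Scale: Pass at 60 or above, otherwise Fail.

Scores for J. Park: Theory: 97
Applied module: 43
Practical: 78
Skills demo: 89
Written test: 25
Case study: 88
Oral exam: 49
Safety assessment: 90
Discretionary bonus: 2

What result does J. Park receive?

Pass

Theory (97) > Case study (88), so Case study counts as 97.
Weighted total:
  Theory 97 × 0.06 = 5.82
  Applied module 43 × 0.07 = 3.01
  Practical 78 × 0.05 = 3.9
  Skills demo 89 × 0.3 = 26.7
  Written test 25 × 0.1 = 2.5
  Case study 97 × 0.09 = 8.73
  Oral exam 49 × 0.2 = 9.8
  Safety assessment 90 × 0.13 = 11.7
Sum = 72.16
Discretionary bonus: 72.16 + 2 = 74.16
74.16 ≥ 60 → Pass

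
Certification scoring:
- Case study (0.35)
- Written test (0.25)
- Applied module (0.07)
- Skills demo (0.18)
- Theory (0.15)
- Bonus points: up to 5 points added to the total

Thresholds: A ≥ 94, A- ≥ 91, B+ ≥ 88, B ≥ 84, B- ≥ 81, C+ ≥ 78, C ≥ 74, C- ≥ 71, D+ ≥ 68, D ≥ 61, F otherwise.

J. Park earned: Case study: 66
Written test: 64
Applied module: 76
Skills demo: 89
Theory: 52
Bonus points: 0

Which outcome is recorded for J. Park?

Weighted total:
  Case study 66 × 0.35 = 23.1
  Written test 64 × 0.25 = 16
  Applied module 76 × 0.07 = 5.32
  Skills demo 89 × 0.18 = 16.02
  Theory 52 × 0.15 = 7.8
Sum = 68.24
Bonus points: 68.24 + 0 = 68.24
68.24 is ≥ 68 and < 71 → D+

D+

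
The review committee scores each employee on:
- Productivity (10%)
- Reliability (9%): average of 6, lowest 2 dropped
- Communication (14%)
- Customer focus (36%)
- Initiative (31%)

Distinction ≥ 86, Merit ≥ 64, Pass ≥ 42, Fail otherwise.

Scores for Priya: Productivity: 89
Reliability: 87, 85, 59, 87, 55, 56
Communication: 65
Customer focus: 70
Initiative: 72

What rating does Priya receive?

Merit

Reliability: drop 55, 56 → average of remaining 4 = 318/4 = 79.5
Weighted total:
  Productivity 89 × 0.1 = 8.9
  Reliability 79.5 × 0.09 = 7.155
  Communication 65 × 0.14 = 9.1
  Customer focus 70 × 0.36 = 25.2
  Initiative 72 × 0.31 = 22.32
Sum = 72.675
72.675 is ≥ 64 and < 86 → Merit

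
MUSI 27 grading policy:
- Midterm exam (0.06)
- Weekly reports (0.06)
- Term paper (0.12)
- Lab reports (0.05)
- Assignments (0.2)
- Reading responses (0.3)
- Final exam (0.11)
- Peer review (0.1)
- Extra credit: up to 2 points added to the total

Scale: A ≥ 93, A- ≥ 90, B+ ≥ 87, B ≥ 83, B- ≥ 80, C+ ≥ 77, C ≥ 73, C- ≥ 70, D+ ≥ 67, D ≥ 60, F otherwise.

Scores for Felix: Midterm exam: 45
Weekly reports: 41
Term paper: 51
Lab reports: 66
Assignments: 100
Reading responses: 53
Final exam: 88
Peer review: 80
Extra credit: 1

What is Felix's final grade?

Weighted total:
  Midterm exam 45 × 0.06 = 2.7
  Weekly reports 41 × 0.06 = 2.46
  Term paper 51 × 0.12 = 6.12
  Lab reports 66 × 0.05 = 3.3
  Assignments 100 × 0.2 = 20
  Reading responses 53 × 0.3 = 15.9
  Final exam 88 × 0.11 = 9.68
  Peer review 80 × 0.1 = 8
Sum = 68.16
Extra credit: 68.16 + 1 = 69.16
69.16 is ≥ 67 and < 70 → D+

D+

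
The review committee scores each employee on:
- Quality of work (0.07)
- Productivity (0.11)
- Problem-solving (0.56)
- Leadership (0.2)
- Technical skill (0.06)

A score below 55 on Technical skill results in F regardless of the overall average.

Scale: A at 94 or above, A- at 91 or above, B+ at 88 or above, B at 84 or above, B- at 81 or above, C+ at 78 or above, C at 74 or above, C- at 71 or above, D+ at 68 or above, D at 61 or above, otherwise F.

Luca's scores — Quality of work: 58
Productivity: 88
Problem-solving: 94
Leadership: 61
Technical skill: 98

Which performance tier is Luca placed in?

Technical skill score 98 ≥ 55: minimum met.
Weighted total:
  Quality of work 58 × 0.07 = 4.06
  Productivity 88 × 0.11 = 9.68
  Problem-solving 94 × 0.56 = 52.64
  Leadership 61 × 0.2 = 12.2
  Technical skill 98 × 0.06 = 5.88
Sum = 84.46
84.46 is ≥ 84 and < 88 → B

B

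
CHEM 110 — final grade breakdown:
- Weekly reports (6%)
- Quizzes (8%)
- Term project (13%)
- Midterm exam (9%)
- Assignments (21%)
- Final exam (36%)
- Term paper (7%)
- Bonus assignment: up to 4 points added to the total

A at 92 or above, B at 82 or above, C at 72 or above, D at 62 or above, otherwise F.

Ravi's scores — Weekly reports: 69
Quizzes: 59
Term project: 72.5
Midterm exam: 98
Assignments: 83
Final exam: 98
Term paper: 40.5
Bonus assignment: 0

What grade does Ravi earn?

B

Weighted total:
  Weekly reports 69 × 0.06 = 4.14
  Quizzes 59 × 0.08 = 4.72
  Term project 72.5 × 0.13 = 9.425
  Midterm exam 98 × 0.09 = 8.82
  Assignments 83 × 0.21 = 17.43
  Final exam 98 × 0.36 = 35.28
  Term paper 40.5 × 0.07 = 2.835
Sum = 82.65
Bonus assignment: 82.65 + 0 = 82.65
82.65 is ≥ 82 and < 92 → B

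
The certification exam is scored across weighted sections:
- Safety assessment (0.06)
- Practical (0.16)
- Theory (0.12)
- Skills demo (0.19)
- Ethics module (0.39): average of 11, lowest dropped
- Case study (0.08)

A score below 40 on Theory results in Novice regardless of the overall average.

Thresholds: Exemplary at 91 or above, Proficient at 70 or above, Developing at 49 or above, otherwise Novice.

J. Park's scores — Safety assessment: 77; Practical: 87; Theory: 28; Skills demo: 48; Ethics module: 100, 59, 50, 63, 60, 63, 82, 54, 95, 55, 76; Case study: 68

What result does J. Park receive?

Ethics module: drop 50 → average of remaining 10 = 707/10 = 70.7
Theory score 28 < 40: minimum not met.
Weighted total:
  Safety assessment 77 × 0.06 = 4.62
  Practical 87 × 0.16 = 13.92
  Theory 28 × 0.12 = 3.36
  Skills demo 48 × 0.19 = 9.12
  Ethics module 70.7 × 0.39 = 27.573
  Case study 68 × 0.08 = 5.44
Sum = 64.033
Because the Theory minimum was not met, the result is Novice.

Novice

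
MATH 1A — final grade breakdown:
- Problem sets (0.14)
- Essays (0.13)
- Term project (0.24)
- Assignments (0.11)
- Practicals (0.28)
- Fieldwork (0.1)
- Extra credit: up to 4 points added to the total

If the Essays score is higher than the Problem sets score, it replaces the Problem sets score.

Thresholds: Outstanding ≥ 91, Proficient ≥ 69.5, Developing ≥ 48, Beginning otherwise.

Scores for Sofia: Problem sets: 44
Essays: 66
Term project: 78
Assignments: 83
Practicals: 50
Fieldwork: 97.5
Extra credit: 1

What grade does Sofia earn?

Essays (66) > Problem sets (44), so Problem sets counts as 66.
Weighted total:
  Problem sets 66 × 0.14 = 9.24
  Essays 66 × 0.13 = 8.58
  Term project 78 × 0.24 = 18.72
  Assignments 83 × 0.11 = 9.13
  Practicals 50 × 0.28 = 14
  Fieldwork 97.5 × 0.1 = 9.75
Sum = 69.42
Extra credit: 69.42 + 1 = 70.42
70.42 is ≥ 69.5 and < 91 → Proficient

Proficient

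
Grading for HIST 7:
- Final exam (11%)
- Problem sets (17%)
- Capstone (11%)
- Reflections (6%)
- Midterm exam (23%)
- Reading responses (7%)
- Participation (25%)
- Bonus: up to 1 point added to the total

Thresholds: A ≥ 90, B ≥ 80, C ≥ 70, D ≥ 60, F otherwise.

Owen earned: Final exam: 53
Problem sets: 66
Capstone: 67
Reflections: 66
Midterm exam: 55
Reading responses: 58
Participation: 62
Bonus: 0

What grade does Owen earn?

Weighted total:
  Final exam 53 × 0.11 = 5.83
  Problem sets 66 × 0.17 = 11.22
  Capstone 67 × 0.11 = 7.37
  Reflections 66 × 0.06 = 3.96
  Midterm exam 55 × 0.23 = 12.65
  Reading responses 58 × 0.07 = 4.06
  Participation 62 × 0.25 = 15.5
Sum = 60.59
Bonus: 60.59 + 0 = 60.59
60.59 is ≥ 60 and < 70 → D

D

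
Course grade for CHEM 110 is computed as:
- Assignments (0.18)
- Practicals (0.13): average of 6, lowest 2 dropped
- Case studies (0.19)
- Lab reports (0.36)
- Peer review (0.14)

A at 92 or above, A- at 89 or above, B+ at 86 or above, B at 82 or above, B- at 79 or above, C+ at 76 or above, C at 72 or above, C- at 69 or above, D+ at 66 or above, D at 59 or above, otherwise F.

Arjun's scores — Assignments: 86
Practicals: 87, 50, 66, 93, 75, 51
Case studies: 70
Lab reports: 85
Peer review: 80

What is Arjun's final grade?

B-

Practicals: drop 50, 51 → average of remaining 4 = 321/4 = 80.25
Weighted total:
  Assignments 86 × 0.18 = 15.48
  Practicals 80.25 × 0.13 = 10.4325
  Case studies 70 × 0.19 = 13.3
  Lab reports 85 × 0.36 = 30.6
  Peer review 80 × 0.14 = 11.2
Sum = 81.0125
81.0125 is ≥ 79 and < 82 → B-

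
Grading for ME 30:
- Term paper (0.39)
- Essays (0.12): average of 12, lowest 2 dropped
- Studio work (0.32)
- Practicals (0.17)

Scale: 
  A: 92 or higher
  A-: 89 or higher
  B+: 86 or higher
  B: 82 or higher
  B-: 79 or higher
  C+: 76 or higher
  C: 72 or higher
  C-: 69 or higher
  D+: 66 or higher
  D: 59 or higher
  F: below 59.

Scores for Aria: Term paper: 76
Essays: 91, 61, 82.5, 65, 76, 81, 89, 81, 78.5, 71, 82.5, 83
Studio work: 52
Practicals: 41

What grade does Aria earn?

Essays: drop 61, 65 → average of remaining 10 = 815.5/10 = 81.55
Weighted total:
  Term paper 76 × 0.39 = 29.64
  Essays 81.55 × 0.12 = 9.786
  Studio work 52 × 0.32 = 16.64
  Practicals 41 × 0.17 = 6.97
Sum = 63.036
63.036 is ≥ 59 and < 66 → D

D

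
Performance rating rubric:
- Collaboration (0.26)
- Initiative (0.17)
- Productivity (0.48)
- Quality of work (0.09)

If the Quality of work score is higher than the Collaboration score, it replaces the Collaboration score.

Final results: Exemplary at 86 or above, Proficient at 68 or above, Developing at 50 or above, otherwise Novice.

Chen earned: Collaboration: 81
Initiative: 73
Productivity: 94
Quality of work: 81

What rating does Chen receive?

Proficient

Quality of work (81) ≤ Collaboration (81), so Collaboration stays at 81.
Weighted total:
  Collaboration 81 × 0.26 = 21.06
  Initiative 73 × 0.17 = 12.41
  Productivity 94 × 0.48 = 45.12
  Quality of work 81 × 0.09 = 7.29
Sum = 85.88
85.88 is ≥ 68 and < 86 → Proficient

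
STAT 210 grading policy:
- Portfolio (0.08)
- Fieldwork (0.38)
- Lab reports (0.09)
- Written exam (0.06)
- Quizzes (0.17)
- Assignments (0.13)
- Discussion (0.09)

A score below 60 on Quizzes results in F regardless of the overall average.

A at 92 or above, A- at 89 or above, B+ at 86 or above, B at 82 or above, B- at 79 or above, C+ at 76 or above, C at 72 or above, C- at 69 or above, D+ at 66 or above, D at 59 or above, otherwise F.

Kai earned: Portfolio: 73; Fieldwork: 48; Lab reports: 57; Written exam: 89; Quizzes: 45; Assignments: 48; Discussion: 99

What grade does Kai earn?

F

Quizzes score 45 < 60: minimum not met.
Weighted total:
  Portfolio 73 × 0.08 = 5.84
  Fieldwork 48 × 0.38 = 18.24
  Lab reports 57 × 0.09 = 5.13
  Written exam 89 × 0.06 = 5.34
  Quizzes 45 × 0.17 = 7.65
  Assignments 48 × 0.13 = 6.24
  Discussion 99 × 0.09 = 8.91
Sum = 57.35
Because the Quizzes minimum was not met, the result is F.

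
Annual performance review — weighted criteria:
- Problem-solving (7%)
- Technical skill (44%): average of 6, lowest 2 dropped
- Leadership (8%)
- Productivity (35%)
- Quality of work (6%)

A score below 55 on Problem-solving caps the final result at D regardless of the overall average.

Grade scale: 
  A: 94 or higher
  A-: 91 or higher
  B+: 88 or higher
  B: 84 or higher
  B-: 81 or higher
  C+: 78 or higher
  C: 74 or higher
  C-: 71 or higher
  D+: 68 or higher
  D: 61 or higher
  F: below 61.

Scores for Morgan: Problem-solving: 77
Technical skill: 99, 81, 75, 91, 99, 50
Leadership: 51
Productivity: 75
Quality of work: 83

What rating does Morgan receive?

B-

Technical skill: drop 50, 75 → average of remaining 4 = 370/4 = 92.5
Problem-solving score 77 ≥ 55: minimum met.
Weighted total:
  Problem-solving 77 × 0.07 = 5.39
  Technical skill 92.5 × 0.44 = 40.7
  Leadership 51 × 0.08 = 4.08
  Productivity 75 × 0.35 = 26.25
  Quality of work 83 × 0.06 = 4.98
Sum = 81.4
81.4 is ≥ 81 and < 84 → B-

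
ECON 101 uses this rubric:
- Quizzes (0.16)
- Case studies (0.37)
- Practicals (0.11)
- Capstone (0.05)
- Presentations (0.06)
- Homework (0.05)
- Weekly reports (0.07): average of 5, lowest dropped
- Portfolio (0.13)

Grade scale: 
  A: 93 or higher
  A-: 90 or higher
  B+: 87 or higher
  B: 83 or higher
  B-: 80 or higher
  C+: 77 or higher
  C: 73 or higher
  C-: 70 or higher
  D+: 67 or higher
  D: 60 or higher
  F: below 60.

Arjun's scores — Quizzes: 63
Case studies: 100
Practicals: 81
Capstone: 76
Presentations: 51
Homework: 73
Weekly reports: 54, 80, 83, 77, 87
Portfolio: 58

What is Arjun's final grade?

C+

Weekly reports: drop 54 → average of remaining 4 = 327/4 = 81.75
Weighted total:
  Quizzes 63 × 0.16 = 10.08
  Case studies 100 × 0.37 = 37
  Practicals 81 × 0.11 = 8.91
  Capstone 76 × 0.05 = 3.8
  Presentations 51 × 0.06 = 3.06
  Homework 73 × 0.05 = 3.65
  Weekly reports 81.75 × 0.07 = 5.7225
  Portfolio 58 × 0.13 = 7.54
Sum = 79.7625
79.7625 is ≥ 77 and < 80 → C+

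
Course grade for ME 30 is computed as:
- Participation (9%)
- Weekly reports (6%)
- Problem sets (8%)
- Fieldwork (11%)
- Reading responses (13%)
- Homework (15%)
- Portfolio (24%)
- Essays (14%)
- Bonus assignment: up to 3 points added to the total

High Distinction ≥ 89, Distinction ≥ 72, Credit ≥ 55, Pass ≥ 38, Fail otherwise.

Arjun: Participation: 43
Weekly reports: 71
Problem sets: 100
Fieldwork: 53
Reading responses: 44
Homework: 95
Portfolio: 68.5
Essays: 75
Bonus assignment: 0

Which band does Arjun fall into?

Credit

Weighted total:
  Participation 43 × 0.09 = 3.87
  Weekly reports 71 × 0.06 = 4.26
  Problem sets 100 × 0.08 = 8
  Fieldwork 53 × 0.11 = 5.83
  Reading responses 44 × 0.13 = 5.72
  Homework 95 × 0.15 = 14.25
  Portfolio 68.5 × 0.24 = 16.44
  Essays 75 × 0.14 = 10.5
Sum = 68.87
Bonus assignment: 68.87 + 0 = 68.87
68.87 is ≥ 55 and < 72 → Credit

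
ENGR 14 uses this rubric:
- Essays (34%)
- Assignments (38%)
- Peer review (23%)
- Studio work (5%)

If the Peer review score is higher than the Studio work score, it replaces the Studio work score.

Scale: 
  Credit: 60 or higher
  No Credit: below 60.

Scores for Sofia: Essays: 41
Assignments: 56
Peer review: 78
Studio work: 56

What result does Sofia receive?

No Credit

Peer review (78) > Studio work (56), so Studio work counts as 78.
Weighted total:
  Essays 41 × 0.34 = 13.94
  Assignments 56 × 0.38 = 21.28
  Peer review 78 × 0.23 = 17.94
  Studio work 78 × 0.05 = 3.9
Sum = 57.06
57.06 < 60 → No Credit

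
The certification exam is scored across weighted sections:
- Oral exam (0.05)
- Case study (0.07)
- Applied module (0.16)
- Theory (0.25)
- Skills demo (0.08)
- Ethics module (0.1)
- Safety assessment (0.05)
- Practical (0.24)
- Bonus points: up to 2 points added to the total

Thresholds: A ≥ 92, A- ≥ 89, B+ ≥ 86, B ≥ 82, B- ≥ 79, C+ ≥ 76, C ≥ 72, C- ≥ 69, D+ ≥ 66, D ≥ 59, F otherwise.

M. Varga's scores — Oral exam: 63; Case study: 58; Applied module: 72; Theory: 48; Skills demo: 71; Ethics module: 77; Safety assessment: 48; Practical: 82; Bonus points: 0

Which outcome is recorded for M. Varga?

Weighted total:
  Oral exam 63 × 0.05 = 3.15
  Case study 58 × 0.07 = 4.06
  Applied module 72 × 0.16 = 11.52
  Theory 48 × 0.25 = 12
  Skills demo 71 × 0.08 = 5.68
  Ethics module 77 × 0.1 = 7.7
  Safety assessment 48 × 0.05 = 2.4
  Practical 82 × 0.24 = 19.68
Sum = 66.19
Bonus points: 66.19 + 0 = 66.19
66.19 is ≥ 66 and < 69 → D+

D+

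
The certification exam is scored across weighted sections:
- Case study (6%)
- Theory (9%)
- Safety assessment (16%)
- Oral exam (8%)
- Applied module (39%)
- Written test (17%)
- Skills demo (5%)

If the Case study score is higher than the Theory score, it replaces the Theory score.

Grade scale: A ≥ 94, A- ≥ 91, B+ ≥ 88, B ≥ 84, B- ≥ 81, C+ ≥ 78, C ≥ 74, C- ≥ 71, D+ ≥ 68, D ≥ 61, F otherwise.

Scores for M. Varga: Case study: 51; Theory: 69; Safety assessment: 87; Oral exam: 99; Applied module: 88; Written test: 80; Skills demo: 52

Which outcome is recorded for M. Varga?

B-

Case study (51) ≤ Theory (69), so Theory stays at 69.
Weighted total:
  Case study 51 × 0.06 = 3.06
  Theory 69 × 0.09 = 6.21
  Safety assessment 87 × 0.16 = 13.92
  Oral exam 99 × 0.08 = 7.92
  Applied module 88 × 0.39 = 34.32
  Written test 80 × 0.17 = 13.6
  Skills demo 52 × 0.05 = 2.6
Sum = 81.63
81.63 is ≥ 81 and < 84 → B-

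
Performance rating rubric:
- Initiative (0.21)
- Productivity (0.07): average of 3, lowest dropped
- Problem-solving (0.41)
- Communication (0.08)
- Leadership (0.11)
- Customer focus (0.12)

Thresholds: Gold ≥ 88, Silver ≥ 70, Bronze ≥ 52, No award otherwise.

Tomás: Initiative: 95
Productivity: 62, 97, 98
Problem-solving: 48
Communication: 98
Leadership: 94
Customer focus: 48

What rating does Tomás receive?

Productivity: drop 62 → average of remaining 2 = 195/2 = 97.5
Weighted total:
  Initiative 95 × 0.21 = 19.95
  Productivity 97.5 × 0.07 = 6.825
  Problem-solving 48 × 0.41 = 19.68
  Communication 98 × 0.08 = 7.84
  Leadership 94 × 0.11 = 10.34
  Customer focus 48 × 0.12 = 5.76
Sum = 70.395
70.395 is ≥ 70 and < 88 → Silver

Silver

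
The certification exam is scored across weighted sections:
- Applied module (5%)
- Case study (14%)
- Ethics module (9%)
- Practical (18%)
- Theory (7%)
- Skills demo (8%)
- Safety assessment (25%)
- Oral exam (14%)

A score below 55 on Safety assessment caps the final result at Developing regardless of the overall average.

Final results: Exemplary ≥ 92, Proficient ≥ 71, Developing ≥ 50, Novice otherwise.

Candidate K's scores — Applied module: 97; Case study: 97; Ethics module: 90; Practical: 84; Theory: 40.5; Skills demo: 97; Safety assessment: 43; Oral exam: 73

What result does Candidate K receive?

Developing

Safety assessment score 43 < 55: minimum not met.
Weighted total:
  Applied module 97 × 0.05 = 4.85
  Case study 97 × 0.14 = 13.58
  Ethics module 90 × 0.09 = 8.1
  Practical 84 × 0.18 = 15.12
  Theory 40.5 × 0.07 = 2.835
  Skills demo 97 × 0.08 = 7.76
  Safety assessment 43 × 0.25 = 10.75
  Oral exam 73 × 0.14 = 10.22
Sum = 73.215
73.215 would be Proficient; cap at Developing applies → Developing.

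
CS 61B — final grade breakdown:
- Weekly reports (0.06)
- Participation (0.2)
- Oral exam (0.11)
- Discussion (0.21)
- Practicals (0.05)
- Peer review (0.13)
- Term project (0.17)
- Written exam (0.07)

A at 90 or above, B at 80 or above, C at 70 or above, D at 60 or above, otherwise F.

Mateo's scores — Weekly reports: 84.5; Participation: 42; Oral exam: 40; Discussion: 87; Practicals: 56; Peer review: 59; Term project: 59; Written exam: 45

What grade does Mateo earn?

F

Weighted total:
  Weekly reports 84.5 × 0.06 = 5.07
  Participation 42 × 0.2 = 8.4
  Oral exam 40 × 0.11 = 4.4
  Discussion 87 × 0.21 = 18.27
  Practicals 56 × 0.05 = 2.8
  Peer review 59 × 0.13 = 7.67
  Term project 59 × 0.17 = 10.03
  Written exam 45 × 0.07 = 3.15
Sum = 59.79
59.79 < 60 → F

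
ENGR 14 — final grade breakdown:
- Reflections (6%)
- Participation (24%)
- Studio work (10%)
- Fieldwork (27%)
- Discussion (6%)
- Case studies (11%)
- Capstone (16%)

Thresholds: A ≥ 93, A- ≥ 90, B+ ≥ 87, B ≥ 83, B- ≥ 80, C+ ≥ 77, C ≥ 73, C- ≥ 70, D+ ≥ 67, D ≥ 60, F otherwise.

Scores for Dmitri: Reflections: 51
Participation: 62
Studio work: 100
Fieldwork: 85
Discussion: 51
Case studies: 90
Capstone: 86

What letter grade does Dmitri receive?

C+

Weighted total:
  Reflections 51 × 0.06 = 3.06
  Participation 62 × 0.24 = 14.88
  Studio work 100 × 0.1 = 10
  Fieldwork 85 × 0.27 = 22.95
  Discussion 51 × 0.06 = 3.06
  Case studies 90 × 0.11 = 9.9
  Capstone 86 × 0.16 = 13.76
Sum = 77.61
77.61 is ≥ 77 and < 80 → C+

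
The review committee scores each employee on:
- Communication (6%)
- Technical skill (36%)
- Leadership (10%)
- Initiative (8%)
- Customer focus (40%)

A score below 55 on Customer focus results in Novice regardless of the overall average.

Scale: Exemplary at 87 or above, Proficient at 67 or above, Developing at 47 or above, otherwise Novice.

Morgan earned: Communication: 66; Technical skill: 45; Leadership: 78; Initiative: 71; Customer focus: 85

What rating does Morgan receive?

Customer focus score 85 ≥ 55: minimum met.
Weighted total:
  Communication 66 × 0.06 = 3.96
  Technical skill 45 × 0.36 = 16.2
  Leadership 78 × 0.1 = 7.8
  Initiative 71 × 0.08 = 5.68
  Customer focus 85 × 0.4 = 34
Sum = 67.64
67.64 is ≥ 67 and < 87 → Proficient

Proficient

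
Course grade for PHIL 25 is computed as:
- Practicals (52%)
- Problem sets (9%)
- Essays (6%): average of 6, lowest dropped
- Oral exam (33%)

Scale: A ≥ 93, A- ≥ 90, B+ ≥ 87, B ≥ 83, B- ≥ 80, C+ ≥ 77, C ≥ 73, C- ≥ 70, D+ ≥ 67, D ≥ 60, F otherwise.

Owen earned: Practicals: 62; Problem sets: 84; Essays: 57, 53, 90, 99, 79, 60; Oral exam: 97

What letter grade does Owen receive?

Essays: drop 53 → average of remaining 5 = 385/5 = 77
Weighted total:
  Practicals 62 × 0.52 = 32.24
  Problem sets 84 × 0.09 = 7.56
  Essays 77 × 0.06 = 4.62
  Oral exam 97 × 0.33 = 32.01
Sum = 76.43
76.43 is ≥ 73 and < 77 → C

C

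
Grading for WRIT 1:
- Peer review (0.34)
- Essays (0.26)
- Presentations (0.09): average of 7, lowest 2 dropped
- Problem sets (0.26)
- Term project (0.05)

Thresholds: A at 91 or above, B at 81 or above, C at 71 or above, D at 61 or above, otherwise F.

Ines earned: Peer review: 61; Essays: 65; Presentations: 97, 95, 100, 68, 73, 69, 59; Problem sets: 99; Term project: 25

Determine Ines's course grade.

Presentations: drop 59, 68 → average of remaining 5 = 434/5 = 86.8
Weighted total:
  Peer review 61 × 0.34 = 20.74
  Essays 65 × 0.26 = 16.9
  Presentations 86.8 × 0.09 = 7.812
  Problem sets 99 × 0.26 = 25.74
  Term project 25 × 0.05 = 1.25
Sum = 72.442
72.442 is ≥ 71 and < 81 → C

C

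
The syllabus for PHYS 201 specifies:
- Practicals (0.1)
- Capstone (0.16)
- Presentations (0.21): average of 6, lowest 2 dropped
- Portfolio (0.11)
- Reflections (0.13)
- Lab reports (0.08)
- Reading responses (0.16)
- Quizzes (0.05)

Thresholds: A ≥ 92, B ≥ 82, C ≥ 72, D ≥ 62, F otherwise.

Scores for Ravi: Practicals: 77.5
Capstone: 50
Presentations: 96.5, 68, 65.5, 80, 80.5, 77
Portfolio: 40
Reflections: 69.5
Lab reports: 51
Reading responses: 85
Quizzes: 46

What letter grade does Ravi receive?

Presentations: drop 65.5, 68 → average of remaining 4 = 334/4 = 83.5
Weighted total:
  Practicals 77.5 × 0.1 = 7.75
  Capstone 50 × 0.16 = 8
  Presentations 83.5 × 0.21 = 17.535
  Portfolio 40 × 0.11 = 4.4
  Reflections 69.5 × 0.13 = 9.035
  Lab reports 51 × 0.08 = 4.08
  Reading responses 85 × 0.16 = 13.6
  Quizzes 46 × 0.05 = 2.3
Sum = 66.7
66.7 is ≥ 62 and < 72 → D

D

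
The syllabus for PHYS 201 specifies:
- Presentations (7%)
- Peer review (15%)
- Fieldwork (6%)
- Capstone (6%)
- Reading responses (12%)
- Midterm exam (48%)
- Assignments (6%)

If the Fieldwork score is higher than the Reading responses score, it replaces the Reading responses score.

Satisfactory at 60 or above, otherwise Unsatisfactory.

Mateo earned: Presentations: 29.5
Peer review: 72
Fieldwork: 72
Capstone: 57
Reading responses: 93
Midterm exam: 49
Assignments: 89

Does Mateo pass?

Satisfactory

Fieldwork (72) ≤ Reading responses (93), so Reading responses stays at 93.
Weighted total:
  Presentations 29.5 × 0.07 = 2.065
  Peer review 72 × 0.15 = 10.8
  Fieldwork 72 × 0.06 = 4.32
  Capstone 57 × 0.06 = 3.42
  Reading responses 93 × 0.12 = 11.16
  Midterm exam 49 × 0.48 = 23.52
  Assignments 89 × 0.06 = 5.34
Sum = 60.625
60.625 ≥ 60 → Satisfactory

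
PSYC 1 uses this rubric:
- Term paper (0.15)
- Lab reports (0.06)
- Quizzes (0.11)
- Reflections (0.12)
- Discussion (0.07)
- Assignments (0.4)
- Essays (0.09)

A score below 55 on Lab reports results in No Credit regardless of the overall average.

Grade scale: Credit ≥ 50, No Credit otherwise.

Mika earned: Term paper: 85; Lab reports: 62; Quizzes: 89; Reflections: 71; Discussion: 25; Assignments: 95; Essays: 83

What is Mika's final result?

Lab reports score 62 ≥ 55: minimum met.
Weighted total:
  Term paper 85 × 0.15 = 12.75
  Lab reports 62 × 0.06 = 3.72
  Quizzes 89 × 0.11 = 9.79
  Reflections 71 × 0.12 = 8.52
  Discussion 25 × 0.07 = 1.75
  Assignments 95 × 0.4 = 38
  Essays 83 × 0.09 = 7.47
Sum = 82
82 ≥ 50 → Credit

Credit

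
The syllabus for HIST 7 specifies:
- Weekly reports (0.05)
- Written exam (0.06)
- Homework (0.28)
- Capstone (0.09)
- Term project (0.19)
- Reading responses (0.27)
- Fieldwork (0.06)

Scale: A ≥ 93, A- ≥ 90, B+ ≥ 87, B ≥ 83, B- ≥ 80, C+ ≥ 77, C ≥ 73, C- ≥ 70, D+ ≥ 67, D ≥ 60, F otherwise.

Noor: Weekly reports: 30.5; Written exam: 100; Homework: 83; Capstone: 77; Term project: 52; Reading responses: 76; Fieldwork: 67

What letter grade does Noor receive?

C-

Weighted total:
  Weekly reports 30.5 × 0.05 = 1.525
  Written exam 100 × 0.06 = 6
  Homework 83 × 0.28 = 23.24
  Capstone 77 × 0.09 = 6.93
  Term project 52 × 0.19 = 9.88
  Reading responses 76 × 0.27 = 20.52
  Fieldwork 67 × 0.06 = 4.02
Sum = 72.115
72.115 is ≥ 70 and < 73 → C-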